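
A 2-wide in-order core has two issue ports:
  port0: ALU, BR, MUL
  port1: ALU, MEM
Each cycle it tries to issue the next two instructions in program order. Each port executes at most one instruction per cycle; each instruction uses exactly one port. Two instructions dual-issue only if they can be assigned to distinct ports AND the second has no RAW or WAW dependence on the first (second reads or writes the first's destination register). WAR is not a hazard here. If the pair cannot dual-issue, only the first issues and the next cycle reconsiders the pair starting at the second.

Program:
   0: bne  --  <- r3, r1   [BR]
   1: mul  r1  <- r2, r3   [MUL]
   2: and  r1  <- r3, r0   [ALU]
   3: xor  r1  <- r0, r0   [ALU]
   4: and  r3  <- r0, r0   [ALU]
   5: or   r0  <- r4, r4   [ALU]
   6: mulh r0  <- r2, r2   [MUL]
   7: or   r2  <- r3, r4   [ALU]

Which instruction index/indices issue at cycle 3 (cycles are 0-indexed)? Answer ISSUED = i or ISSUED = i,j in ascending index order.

#0 head=0: bne.BR i0 no-port BR/MUL
#1 head=1: mul.MUL i1 WAW r1
#2 head=2: and.ALU i2 WAW r1
#3 head=3: xor.ALU;and.ALU i3,i4 pair
#4 head=5: or.ALU i5 WAW r0
#5 head=6: mulh.MUL;or.ALU i6,i7 pair

ISSUED = 3,4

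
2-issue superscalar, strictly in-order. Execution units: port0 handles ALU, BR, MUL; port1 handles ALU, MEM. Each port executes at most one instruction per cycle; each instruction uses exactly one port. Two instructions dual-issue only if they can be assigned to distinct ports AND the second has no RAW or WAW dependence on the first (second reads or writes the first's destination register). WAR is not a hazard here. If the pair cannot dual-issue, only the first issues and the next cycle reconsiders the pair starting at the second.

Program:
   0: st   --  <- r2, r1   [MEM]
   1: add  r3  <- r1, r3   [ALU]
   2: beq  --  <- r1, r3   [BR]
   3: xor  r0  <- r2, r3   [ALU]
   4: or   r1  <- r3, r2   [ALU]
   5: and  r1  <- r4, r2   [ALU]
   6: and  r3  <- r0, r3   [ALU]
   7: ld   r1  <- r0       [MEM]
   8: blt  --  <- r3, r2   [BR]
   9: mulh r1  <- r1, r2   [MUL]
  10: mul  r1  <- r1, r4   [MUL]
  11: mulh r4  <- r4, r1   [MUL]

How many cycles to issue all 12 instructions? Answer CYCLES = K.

CYCLES = 8

[0] i0+i1  st+add  -- dual
[1] i2+i3  beq+xor  -- dual
[2] i4  or  -- WAW r1
[3] i5+i6  and+and  -- dual
[4] i7+i8  ld+blt  -- dual
[5] i9  mulh  -- no-port MUL/MUL
[6] i10  mul  -- no-port MUL/MUL
[7] i11  mulh  -- tail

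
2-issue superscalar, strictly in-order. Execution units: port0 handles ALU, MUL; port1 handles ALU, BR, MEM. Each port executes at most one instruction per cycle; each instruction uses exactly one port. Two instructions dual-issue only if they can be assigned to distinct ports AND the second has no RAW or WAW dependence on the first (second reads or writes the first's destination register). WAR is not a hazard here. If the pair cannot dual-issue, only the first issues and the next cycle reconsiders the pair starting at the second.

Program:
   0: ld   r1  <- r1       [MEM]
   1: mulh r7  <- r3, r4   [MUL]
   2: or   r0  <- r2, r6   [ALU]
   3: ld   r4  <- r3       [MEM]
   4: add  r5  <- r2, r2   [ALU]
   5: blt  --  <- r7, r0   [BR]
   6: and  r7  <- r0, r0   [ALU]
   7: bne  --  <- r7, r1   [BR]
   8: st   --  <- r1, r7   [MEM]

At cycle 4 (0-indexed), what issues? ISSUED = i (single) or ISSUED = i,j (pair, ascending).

ISSUED = 7

[0] i0,i1  ld.MEM mulh.MUL  -- pair
[1] i2,i3  or.ALU ld.MEM  -- pair
[2] i4,i5  add.ALU blt.BR  -- pair
[3] i6  and.ALU  -- RAW r7
[4] i7  bne.BR  -- no-port BR/MEM
[5] i8  st.MEM  -- tail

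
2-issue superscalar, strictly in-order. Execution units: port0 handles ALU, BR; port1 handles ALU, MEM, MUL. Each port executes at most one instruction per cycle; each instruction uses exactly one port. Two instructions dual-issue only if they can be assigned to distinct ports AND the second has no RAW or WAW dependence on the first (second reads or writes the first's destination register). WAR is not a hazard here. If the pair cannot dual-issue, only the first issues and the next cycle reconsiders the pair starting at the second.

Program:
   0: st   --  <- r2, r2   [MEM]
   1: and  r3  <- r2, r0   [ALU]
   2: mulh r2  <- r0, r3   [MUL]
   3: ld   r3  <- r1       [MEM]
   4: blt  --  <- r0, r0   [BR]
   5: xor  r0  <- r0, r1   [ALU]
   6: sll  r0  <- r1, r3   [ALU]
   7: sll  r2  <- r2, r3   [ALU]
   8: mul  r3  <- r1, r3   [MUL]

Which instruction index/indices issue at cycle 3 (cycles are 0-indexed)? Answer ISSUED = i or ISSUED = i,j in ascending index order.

ISSUED = 5

#0 head=0: st.MEM and.ALU i0/i1 2-wide
#1 head=2: mulh.MUL i2 no-port MUL/MEM
#2 head=3: ld.MEM blt.BR i3/i4 2-wide
#3 head=5: xor.ALU i5 WAW r0
#4 head=6: sll.ALU sll.ALU i6/i7 2-wide
#5 head=8: mul.MUL i8 tail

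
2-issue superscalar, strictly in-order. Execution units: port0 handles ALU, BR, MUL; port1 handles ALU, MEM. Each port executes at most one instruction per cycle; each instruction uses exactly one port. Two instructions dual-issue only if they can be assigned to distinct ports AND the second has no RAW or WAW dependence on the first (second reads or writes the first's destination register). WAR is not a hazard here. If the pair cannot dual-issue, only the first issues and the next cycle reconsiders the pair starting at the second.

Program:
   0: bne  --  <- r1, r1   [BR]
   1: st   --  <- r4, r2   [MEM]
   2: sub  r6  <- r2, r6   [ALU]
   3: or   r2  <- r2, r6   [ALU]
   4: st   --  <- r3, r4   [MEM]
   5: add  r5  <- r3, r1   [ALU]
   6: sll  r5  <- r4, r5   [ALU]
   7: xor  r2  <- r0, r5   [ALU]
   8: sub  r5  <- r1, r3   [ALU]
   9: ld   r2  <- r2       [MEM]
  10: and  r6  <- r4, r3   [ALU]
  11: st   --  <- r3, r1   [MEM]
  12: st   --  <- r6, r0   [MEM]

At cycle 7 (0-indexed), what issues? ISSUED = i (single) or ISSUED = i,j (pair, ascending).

#0 head=0: bne/st i0&i1 dual
#1 head=2: sub i2 RAW r6
#2 head=3: or/st i3&i4 dual
#3 head=5: add i5 RAW+WAW r5
#4 head=6: sll i6 RAW r5
#5 head=7: xor/sub i7&i8 dual
#6 head=9: ld/and i9&i10 dual
#7 head=11: st i11 no-port MEM/MEM
#8 head=12: st i12 tail

ISSUED = 11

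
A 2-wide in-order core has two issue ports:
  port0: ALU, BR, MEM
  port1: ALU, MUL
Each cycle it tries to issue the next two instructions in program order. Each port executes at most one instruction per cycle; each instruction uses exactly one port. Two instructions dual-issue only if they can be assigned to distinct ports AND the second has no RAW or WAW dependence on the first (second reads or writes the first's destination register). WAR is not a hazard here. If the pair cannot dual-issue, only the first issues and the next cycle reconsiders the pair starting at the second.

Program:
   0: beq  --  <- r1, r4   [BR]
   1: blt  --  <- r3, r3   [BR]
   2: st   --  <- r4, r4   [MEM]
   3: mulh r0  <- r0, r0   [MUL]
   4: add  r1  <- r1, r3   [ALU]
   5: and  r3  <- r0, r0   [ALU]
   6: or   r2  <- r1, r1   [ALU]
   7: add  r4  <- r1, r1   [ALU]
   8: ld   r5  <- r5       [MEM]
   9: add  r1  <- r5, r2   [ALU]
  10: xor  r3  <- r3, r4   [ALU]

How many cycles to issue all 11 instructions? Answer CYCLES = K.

[0] i0  beq  -- no-port BR/BR
[1] i1  blt  -- no-port BR/MEM
[2] i2+i3  st;mulh  -- pair
[3] i4+i5  add;and  -- pair
[4] i6+i7  or;add  -- pair
[5] i8  ld  -- RAW r5
[6] i9+i10  add;xor  -- pair

CYCLES = 7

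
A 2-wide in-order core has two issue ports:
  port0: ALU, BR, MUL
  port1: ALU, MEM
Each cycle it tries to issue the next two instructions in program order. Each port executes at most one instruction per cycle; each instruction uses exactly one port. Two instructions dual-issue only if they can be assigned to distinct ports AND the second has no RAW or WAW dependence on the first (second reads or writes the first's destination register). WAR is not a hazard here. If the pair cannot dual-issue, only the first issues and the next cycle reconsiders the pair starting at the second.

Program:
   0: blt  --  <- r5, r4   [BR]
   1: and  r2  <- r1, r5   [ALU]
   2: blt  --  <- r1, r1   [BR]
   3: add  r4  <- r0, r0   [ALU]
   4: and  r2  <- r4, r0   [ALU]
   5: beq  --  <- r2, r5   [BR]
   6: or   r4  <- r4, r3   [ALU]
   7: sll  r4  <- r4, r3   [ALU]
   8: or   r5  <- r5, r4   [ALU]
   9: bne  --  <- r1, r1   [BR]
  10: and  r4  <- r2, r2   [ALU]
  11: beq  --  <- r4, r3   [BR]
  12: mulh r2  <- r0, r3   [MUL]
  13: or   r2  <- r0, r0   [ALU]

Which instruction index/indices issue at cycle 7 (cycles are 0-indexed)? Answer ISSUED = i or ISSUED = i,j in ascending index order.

c0: i0/i1 blt+and  pair
c1: i2/i3 blt+add  pair
c2: i4 and  RAW r2
c3: i5/i6 beq+or  pair
c4: i7 sll  RAW r4
c5: i8/i9 or+bne  pair
c6: i10 and  RAW r4
c7: i11 beq  no-port BR/MUL
c8: i12 mulh  WAW r2
c9: i13 or  tail

ISSUED = 11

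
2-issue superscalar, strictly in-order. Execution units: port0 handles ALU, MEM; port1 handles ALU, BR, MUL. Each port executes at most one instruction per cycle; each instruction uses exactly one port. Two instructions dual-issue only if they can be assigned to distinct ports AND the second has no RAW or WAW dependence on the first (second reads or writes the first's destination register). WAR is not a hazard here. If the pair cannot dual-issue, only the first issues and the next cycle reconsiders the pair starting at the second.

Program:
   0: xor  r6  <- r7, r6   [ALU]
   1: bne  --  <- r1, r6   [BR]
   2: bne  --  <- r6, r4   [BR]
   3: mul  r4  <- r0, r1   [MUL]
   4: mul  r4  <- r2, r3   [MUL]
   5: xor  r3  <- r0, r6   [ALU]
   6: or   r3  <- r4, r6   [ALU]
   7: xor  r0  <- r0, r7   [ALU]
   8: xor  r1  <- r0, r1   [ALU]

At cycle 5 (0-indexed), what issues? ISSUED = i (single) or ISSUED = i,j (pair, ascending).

ISSUED = 6,7

  cy0 -> i0 (xor.ALU) RAW r6
  cy1 -> i1 (bne.BR) no-port BR/BR
  cy2 -> i2 (bne.BR) no-port BR/MUL
  cy3 -> i3 (mul.MUL) no-port MUL/MUL
  cy4 -> i4,i5 (mul.MUL/xor.ALU) dual
  cy5 -> i6,i7 (or.ALU/xor.ALU) dual
  cy6 -> i8 (xor.ALU) tail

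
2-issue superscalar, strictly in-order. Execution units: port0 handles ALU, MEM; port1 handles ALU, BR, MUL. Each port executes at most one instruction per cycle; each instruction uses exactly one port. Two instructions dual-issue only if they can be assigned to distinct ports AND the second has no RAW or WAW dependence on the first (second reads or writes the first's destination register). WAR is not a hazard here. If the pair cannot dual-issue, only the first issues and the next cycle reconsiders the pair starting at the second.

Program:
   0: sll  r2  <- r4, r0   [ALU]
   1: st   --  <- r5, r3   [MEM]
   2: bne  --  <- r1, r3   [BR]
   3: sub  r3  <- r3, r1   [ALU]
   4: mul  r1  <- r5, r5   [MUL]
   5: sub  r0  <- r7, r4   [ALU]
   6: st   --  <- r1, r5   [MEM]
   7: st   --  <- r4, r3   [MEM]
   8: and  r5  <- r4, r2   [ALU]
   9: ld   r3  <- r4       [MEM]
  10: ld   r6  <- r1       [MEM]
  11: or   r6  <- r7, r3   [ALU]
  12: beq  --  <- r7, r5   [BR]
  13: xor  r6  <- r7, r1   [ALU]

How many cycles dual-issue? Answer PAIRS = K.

PAIRS = 5

c0: i0/i1 sll.ALU+st.MEM  2-wide
c1: i2/i3 bne.BR+sub.ALU  2-wide
c2: i4/i5 mul.MUL+sub.ALU  2-wide
c3: i6 st.MEM  no-port MEM/MEM
c4: i7/i8 st.MEM+and.ALU  2-wide
c5: i9 ld.MEM  no-port MEM/MEM
c6: i10 ld.MEM  WAW r6
c7: i11/i12 or.ALU+beq.BR  2-wide
c8: i13 xor.ALU  tail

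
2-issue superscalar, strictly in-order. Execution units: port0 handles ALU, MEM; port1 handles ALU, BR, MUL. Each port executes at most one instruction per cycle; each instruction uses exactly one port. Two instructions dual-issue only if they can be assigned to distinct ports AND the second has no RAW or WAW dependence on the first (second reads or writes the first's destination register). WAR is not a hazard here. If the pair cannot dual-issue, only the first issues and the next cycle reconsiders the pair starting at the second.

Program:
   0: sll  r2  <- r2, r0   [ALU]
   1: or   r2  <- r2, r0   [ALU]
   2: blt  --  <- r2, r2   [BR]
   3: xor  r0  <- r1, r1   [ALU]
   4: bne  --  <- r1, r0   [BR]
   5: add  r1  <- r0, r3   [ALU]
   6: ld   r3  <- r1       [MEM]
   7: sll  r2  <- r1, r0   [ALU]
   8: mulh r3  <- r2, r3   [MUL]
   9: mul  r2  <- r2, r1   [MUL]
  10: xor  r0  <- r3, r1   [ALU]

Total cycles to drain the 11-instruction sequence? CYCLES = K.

[0] i0  sll  -- RAW+WAW r2
[1] i1  or  -- RAW r2
[2] i2&i3  blt/xor  -- pair
[3] i4&i5  bne/add  -- pair
[4] i6&i7  ld/sll  -- pair
[5] i8  mulh  -- no-port MUL/MUL
[6] i9&i10  mul/xor  -- pair

CYCLES = 7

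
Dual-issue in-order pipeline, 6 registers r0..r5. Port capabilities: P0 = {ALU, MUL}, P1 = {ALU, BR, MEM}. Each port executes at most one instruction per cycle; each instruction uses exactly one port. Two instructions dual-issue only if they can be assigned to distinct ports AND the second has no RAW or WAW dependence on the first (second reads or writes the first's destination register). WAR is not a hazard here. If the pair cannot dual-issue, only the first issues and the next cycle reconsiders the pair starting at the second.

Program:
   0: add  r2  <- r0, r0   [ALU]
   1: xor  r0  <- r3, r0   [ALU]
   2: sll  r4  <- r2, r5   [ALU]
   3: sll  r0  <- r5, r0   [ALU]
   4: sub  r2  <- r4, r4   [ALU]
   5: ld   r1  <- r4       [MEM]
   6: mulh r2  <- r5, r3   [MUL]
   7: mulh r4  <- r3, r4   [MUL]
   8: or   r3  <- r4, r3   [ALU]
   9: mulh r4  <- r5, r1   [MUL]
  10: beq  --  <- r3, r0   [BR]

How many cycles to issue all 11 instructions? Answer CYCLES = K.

CYCLES = 7

t=0 i0,i1:add;xor ; pair
t=1 i2,i3:sll;sll ; pair
t=2 i4,i5:sub;ld ; pair
t=3 i6:mulh ; no-port MUL/MUL
t=4 i7:mulh ; RAW r4
t=5 i8,i9:or;mulh ; pair
t=6 i10:beq ; tail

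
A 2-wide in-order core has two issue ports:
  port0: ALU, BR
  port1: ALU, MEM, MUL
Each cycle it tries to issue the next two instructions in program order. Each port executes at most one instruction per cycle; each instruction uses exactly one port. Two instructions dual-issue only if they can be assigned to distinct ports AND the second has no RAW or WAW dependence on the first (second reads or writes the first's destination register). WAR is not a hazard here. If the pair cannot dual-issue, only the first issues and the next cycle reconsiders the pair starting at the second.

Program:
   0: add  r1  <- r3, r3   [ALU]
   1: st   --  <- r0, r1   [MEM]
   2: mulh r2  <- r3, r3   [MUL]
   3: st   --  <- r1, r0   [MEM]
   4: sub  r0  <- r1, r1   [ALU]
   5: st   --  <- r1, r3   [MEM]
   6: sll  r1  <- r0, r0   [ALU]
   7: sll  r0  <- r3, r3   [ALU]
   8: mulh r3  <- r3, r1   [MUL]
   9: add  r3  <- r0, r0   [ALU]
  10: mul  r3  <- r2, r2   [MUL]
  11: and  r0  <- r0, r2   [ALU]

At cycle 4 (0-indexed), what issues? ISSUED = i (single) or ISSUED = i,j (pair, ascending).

ISSUED = 5,6

  cy0 -> i0 (add.ALU) RAW r1
  cy1 -> i1 (st.MEM) no-port MEM/MUL
  cy2 -> i2 (mulh.MUL) no-port MUL/MEM
  cy3 -> i3&i4 (st.MEM;sub.ALU) 2-wide
  cy4 -> i5&i6 (st.MEM;sll.ALU) 2-wide
  cy5 -> i7&i8 (sll.ALU;mulh.MUL) 2-wide
  cy6 -> i9 (add.ALU) WAW r3
  cy7 -> i10&i11 (mul.MUL;and.ALU) 2-wide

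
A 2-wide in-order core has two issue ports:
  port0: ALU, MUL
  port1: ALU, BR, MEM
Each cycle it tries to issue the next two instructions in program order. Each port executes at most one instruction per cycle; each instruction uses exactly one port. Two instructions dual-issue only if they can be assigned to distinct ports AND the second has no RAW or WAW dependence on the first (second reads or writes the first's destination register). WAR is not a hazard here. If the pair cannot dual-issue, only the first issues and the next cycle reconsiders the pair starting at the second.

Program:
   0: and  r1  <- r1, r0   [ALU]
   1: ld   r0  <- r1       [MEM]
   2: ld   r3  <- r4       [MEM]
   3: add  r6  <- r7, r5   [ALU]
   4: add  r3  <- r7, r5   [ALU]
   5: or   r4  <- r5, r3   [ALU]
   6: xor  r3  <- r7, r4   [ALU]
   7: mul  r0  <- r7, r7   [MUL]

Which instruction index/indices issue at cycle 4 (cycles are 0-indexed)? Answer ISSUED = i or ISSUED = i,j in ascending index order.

t=0 i0:and.ALU ; RAW r1
t=1 i1:ld.MEM ; no-port MEM/MEM
t=2 i2/i3:ld.MEM/add.ALU ; pair
t=3 i4:add.ALU ; RAW r3
t=4 i5:or.ALU ; RAW r4
t=5 i6/i7:xor.ALU/mul.MUL ; pair

ISSUED = 5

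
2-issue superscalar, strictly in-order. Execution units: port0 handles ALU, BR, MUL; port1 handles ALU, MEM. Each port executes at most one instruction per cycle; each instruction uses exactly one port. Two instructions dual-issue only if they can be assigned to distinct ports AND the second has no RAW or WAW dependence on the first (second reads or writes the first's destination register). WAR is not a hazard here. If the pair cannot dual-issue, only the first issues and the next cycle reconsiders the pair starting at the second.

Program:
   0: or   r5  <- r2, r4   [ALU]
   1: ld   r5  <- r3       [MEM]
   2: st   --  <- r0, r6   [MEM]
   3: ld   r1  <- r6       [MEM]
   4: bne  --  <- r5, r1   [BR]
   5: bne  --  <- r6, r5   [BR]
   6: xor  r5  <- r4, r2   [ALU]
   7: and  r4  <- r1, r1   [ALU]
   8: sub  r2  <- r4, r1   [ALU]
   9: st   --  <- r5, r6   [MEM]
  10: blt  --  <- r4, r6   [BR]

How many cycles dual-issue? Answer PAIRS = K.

c0: i0 or  WAW r5
c1: i1 ld  no-port MEM/MEM
c2: i2 st  no-port MEM/MEM
c3: i3 ld  RAW r1
c4: i4 bne  no-port BR/BR
c5: i5,i6 bne+xor  2-wide
c6: i7 and  RAW r4
c7: i8,i9 sub+st  2-wide
c8: i10 blt  tail

PAIRS = 2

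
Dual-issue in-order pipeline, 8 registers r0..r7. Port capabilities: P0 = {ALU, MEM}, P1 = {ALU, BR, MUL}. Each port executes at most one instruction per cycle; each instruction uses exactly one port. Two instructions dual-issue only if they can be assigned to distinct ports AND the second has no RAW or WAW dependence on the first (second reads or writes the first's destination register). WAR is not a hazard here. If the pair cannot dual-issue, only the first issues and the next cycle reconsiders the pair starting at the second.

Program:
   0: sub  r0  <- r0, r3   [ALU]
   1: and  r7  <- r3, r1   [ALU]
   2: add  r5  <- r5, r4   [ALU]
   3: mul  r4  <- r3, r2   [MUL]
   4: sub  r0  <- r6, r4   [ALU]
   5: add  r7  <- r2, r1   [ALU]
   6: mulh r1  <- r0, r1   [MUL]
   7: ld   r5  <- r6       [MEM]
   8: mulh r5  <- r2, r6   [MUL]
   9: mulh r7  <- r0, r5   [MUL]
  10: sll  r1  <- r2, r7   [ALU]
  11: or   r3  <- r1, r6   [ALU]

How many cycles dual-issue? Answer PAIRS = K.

t=0 i0+i1:sub+and ; pair
t=1 i2+i3:add+mul ; pair
t=2 i4+i5:sub+add ; pair
t=3 i6+i7:mulh+ld ; pair
t=4 i8:mulh ; no-port MUL/MUL
t=5 i9:mulh ; RAW r7
t=6 i10:sll ; RAW r1
t=7 i11:or ; tail

PAIRS = 4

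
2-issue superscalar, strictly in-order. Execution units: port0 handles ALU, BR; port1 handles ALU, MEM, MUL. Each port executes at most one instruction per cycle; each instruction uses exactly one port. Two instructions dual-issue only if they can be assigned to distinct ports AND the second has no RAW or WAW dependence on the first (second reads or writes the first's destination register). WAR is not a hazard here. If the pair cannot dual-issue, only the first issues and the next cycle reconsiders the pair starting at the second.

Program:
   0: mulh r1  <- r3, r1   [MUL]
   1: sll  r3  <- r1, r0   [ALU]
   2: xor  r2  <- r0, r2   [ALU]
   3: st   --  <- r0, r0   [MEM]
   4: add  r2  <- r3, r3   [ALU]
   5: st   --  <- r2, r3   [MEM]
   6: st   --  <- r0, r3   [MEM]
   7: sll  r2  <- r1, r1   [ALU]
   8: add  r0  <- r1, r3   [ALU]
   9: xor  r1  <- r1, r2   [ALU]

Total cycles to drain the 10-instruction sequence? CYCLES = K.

CYCLES = 6

#0 head=0: mulh.MUL i0 RAW r1
#1 head=1: sll.ALU xor.ALU i1/i2 dual
#2 head=3: st.MEM add.ALU i3/i4 dual
#3 head=5: st.MEM i5 no-port MEM/MEM
#4 head=6: st.MEM sll.ALU i6/i7 dual
#5 head=8: add.ALU xor.ALU i8/i9 dual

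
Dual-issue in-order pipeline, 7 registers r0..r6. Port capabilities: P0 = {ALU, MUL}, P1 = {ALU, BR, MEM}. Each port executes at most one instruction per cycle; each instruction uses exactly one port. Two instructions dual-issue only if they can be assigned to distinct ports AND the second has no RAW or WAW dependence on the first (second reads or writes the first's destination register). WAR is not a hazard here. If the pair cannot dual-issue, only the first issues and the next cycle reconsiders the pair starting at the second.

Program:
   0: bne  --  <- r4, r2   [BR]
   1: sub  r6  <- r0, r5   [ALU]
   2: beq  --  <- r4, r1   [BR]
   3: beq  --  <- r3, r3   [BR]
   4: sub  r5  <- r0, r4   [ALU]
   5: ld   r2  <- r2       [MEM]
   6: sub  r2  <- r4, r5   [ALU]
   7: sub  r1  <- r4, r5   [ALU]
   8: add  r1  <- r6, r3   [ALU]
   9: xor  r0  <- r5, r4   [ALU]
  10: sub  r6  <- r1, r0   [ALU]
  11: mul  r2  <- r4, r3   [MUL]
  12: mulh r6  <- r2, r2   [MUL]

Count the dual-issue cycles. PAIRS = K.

0. bne+sub @i0&i1  | 2-wide
1. beq @i2  | no-port BR/BR
2. beq+sub @i3&i4  | 2-wide
3. ld @i5  | WAW r2
4. sub+sub @i6&i7  | 2-wide
5. add+xor @i8&i9  | 2-wide
6. sub+mul @i10&i11  | 2-wide
7. mulh @i12  | tail

PAIRS = 5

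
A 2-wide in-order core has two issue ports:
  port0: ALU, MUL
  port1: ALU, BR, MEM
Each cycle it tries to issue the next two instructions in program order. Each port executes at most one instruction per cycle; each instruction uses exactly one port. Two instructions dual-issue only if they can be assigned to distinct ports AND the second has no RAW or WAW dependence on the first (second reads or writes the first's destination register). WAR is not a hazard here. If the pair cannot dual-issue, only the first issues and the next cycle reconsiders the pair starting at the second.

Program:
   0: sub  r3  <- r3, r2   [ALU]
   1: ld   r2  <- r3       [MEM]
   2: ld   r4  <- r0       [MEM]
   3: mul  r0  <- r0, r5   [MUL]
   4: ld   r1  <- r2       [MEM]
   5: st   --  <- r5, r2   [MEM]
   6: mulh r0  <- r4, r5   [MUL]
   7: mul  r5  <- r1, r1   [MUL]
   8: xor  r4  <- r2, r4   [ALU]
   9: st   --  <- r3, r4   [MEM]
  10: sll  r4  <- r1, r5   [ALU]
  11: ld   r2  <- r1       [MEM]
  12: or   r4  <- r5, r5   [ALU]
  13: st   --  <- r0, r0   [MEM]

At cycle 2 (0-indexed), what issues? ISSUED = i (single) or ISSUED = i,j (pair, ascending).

ISSUED = 2,3

#0 head=0: sub.ALU i0 RAW r3
#1 head=1: ld.MEM i1 no-port MEM/MEM
#2 head=2: ld.MEM;mul.MUL i2+i3 dual
#3 head=4: ld.MEM i4 no-port MEM/MEM
#4 head=5: st.MEM;mulh.MUL i5+i6 dual
#5 head=7: mul.MUL;xor.ALU i7+i8 dual
#6 head=9: st.MEM;sll.ALU i9+i10 dual
#7 head=11: ld.MEM;or.ALU i11+i12 dual
#8 head=13: st.MEM i13 tail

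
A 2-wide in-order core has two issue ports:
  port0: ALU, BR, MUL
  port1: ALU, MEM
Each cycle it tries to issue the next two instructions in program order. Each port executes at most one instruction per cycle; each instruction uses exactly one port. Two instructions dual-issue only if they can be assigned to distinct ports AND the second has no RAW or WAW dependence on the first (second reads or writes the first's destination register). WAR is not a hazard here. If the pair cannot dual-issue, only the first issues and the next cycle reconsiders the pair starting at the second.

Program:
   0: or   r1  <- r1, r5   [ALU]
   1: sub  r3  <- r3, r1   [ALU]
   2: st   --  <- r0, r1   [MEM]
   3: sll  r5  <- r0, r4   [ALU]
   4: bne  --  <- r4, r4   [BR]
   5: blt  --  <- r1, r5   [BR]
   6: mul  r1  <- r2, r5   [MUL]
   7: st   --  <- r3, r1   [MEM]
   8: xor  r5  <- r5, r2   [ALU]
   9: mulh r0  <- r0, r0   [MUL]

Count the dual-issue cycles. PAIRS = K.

PAIRS = 3

t=0 i0:or.ALU ; RAW r1
t=1 i1&i2:sub.ALU st.MEM ; 2-wide
t=2 i3&i4:sll.ALU bne.BR ; 2-wide
t=3 i5:blt.BR ; no-port BR/MUL
t=4 i6:mul.MUL ; RAW r1
t=5 i7&i8:st.MEM xor.ALU ; 2-wide
t=6 i9:mulh.MUL ; tail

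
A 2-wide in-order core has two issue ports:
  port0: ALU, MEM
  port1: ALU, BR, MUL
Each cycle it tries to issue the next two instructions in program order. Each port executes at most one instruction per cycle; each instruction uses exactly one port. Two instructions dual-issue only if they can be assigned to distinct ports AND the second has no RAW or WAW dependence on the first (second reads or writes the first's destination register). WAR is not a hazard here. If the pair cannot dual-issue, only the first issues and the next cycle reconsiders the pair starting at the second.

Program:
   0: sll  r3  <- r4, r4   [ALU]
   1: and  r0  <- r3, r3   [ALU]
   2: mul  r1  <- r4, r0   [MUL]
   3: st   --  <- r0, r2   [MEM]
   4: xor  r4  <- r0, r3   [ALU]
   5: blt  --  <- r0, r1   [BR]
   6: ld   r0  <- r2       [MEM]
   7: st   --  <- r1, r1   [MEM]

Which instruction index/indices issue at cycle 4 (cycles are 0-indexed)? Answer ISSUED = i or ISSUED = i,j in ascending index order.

ISSUED = 6

#0 head=0: sll.ALU i0 RAW r3
#1 head=1: and.ALU i1 RAW r0
#2 head=2: mul.MUL+st.MEM i2,i3 dual
#3 head=4: xor.ALU+blt.BR i4,i5 dual
#4 head=6: ld.MEM i6 no-port MEM/MEM
#5 head=7: st.MEM i7 tail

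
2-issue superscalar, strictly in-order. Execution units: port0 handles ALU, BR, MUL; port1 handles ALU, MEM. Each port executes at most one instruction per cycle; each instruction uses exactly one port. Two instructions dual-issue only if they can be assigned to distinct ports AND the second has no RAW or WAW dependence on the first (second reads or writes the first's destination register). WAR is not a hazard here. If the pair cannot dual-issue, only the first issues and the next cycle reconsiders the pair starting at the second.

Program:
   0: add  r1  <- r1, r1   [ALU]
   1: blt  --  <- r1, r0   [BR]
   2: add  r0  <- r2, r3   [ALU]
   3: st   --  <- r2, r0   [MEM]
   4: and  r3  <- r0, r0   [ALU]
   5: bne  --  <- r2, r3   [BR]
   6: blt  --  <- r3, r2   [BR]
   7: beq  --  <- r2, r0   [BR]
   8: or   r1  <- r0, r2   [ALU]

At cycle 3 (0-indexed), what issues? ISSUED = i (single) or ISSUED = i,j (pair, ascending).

ISSUED = 5

t=0 i0:add.ALU ; RAW r1
t=1 i1/i2:blt.BR;add.ALU ; pair
t=2 i3/i4:st.MEM;and.ALU ; pair
t=3 i5:bne.BR ; no-port BR/BR
t=4 i6:blt.BR ; no-port BR/BR
t=5 i7/i8:beq.BR;or.ALU ; pair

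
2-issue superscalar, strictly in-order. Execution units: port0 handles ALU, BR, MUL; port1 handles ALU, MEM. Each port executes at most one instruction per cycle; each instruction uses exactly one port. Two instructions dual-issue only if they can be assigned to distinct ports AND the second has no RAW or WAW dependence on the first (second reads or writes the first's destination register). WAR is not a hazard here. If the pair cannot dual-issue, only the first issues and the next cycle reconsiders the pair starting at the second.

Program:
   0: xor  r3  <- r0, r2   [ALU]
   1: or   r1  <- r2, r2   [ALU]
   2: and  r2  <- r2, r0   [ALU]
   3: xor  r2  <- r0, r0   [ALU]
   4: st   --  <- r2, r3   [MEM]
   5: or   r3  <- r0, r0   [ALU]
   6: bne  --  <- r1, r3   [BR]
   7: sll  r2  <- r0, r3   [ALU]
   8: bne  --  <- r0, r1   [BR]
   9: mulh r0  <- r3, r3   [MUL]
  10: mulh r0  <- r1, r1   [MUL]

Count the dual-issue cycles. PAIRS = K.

PAIRS = 3

t=0 i0,i1:xor.ALU+or.ALU ; pair
t=1 i2:and.ALU ; WAW r2
t=2 i3:xor.ALU ; RAW r2
t=3 i4,i5:st.MEM+or.ALU ; pair
t=4 i6,i7:bne.BR+sll.ALU ; pair
t=5 i8:bne.BR ; no-port BR/MUL
t=6 i9:mulh.MUL ; no-port MUL/MUL
t=7 i10:mulh.MUL ; tail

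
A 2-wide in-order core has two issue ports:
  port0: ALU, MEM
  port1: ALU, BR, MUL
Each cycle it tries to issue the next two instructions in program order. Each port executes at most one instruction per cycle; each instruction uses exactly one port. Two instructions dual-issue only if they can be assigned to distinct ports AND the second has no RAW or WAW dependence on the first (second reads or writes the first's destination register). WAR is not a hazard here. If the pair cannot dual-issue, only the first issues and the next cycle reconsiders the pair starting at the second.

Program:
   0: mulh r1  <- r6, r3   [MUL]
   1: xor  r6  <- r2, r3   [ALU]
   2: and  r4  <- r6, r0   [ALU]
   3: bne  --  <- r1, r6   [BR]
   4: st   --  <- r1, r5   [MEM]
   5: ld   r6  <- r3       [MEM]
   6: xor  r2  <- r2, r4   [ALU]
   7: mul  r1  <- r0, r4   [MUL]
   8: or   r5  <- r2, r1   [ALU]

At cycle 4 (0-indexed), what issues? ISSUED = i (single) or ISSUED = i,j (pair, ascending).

ISSUED = 7

t=0 i0/i1:mulh xor ; pair
t=1 i2/i3:and bne ; pair
t=2 i4:st ; no-port MEM/MEM
t=3 i5/i6:ld xor ; pair
t=4 i7:mul ; RAW r1
t=5 i8:or ; tail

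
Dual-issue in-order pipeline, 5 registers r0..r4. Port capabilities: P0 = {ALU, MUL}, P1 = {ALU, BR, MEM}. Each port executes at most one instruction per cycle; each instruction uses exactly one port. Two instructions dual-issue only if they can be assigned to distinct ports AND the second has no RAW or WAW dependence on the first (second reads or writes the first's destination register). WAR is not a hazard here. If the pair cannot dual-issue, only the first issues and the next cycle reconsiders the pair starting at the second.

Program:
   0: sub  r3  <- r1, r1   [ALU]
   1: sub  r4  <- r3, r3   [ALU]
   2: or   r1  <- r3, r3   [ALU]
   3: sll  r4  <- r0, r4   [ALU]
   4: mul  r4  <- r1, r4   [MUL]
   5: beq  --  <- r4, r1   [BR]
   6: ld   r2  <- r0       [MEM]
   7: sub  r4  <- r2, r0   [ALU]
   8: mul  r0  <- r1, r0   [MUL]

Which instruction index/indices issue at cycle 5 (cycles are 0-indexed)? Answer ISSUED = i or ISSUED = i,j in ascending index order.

ISSUED = 6

c0: i0 sub.ALU  RAW r3
c1: i1,i2 sub.ALU+or.ALU  2-wide
c2: i3 sll.ALU  RAW+WAW r4
c3: i4 mul.MUL  RAW r4
c4: i5 beq.BR  no-port BR/MEM
c5: i6 ld.MEM  RAW r2
c6: i7,i8 sub.ALU+mul.MUL  2-wide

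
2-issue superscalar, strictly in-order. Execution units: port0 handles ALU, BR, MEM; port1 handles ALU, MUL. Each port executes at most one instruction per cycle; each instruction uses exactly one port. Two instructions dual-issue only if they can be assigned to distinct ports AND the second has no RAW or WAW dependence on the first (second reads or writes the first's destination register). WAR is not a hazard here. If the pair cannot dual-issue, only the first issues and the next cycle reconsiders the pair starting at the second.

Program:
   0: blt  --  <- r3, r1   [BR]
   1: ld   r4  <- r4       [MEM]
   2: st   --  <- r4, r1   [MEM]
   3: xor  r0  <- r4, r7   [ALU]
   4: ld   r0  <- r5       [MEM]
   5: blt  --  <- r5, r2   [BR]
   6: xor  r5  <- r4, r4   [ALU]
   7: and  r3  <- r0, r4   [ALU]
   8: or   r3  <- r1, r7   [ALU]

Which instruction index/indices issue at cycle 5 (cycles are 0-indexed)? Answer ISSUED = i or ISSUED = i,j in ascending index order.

ISSUED = 7

[0] i0  blt.BR  -- no-port BR/MEM
[1] i1  ld.MEM  -- no-port MEM/MEM
[2] i2,i3  st.MEM/xor.ALU  -- pair
[3] i4  ld.MEM  -- no-port MEM/BR
[4] i5,i6  blt.BR/xor.ALU  -- pair
[5] i7  and.ALU  -- WAW r3
[6] i8  or.ALU  -- tail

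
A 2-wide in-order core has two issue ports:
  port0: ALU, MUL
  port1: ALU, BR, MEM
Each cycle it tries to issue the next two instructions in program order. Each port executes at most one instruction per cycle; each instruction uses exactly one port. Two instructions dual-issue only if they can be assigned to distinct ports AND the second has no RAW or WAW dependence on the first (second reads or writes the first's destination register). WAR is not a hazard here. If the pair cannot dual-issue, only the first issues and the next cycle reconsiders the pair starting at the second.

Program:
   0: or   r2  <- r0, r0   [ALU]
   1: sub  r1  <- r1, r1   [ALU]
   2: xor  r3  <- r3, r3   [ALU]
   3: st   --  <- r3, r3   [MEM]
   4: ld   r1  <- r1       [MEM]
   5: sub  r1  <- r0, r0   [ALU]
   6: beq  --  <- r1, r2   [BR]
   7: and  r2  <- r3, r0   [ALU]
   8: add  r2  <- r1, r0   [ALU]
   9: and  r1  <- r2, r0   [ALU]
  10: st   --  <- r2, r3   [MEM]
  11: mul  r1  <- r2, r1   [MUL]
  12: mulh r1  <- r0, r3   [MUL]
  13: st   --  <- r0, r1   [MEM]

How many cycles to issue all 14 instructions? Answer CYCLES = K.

t=0 i0,i1:or/sub ; pair
t=1 i2:xor ; RAW r3
t=2 i3:st ; no-port MEM/MEM
t=3 i4:ld ; WAW r1
t=4 i5:sub ; RAW r1
t=5 i6,i7:beq/and ; pair
t=6 i8:add ; RAW r2
t=7 i9,i10:and/st ; pair
t=8 i11:mul ; no-port MUL/MUL
t=9 i12:mulh ; RAW r1
t=10 i13:st ; tail

CYCLES = 11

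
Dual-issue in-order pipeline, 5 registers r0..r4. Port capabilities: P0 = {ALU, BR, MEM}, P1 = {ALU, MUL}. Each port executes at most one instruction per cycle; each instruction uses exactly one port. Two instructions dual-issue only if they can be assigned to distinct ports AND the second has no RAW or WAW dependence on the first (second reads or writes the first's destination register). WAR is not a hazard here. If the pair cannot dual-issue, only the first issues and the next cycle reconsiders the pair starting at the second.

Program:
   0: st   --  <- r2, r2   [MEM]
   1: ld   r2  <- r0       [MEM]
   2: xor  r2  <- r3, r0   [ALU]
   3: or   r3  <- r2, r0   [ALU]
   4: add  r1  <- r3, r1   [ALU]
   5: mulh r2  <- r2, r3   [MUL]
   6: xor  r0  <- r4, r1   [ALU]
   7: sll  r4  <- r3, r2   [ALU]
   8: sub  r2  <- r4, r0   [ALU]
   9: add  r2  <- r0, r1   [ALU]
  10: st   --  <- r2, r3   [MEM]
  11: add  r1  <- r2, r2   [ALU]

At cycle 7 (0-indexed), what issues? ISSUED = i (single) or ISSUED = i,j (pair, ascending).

#0 head=0: st.MEM i0 no-port MEM/MEM
#1 head=1: ld.MEM i1 WAW r2
#2 head=2: xor.ALU i2 RAW r2
#3 head=3: or.ALU i3 RAW r3
#4 head=4: add.ALU/mulh.MUL i4+i5 dual
#5 head=6: xor.ALU/sll.ALU i6+i7 dual
#6 head=8: sub.ALU i8 WAW r2
#7 head=9: add.ALU i9 RAW r2
#8 head=10: st.MEM/add.ALU i10+i11 dual

ISSUED = 9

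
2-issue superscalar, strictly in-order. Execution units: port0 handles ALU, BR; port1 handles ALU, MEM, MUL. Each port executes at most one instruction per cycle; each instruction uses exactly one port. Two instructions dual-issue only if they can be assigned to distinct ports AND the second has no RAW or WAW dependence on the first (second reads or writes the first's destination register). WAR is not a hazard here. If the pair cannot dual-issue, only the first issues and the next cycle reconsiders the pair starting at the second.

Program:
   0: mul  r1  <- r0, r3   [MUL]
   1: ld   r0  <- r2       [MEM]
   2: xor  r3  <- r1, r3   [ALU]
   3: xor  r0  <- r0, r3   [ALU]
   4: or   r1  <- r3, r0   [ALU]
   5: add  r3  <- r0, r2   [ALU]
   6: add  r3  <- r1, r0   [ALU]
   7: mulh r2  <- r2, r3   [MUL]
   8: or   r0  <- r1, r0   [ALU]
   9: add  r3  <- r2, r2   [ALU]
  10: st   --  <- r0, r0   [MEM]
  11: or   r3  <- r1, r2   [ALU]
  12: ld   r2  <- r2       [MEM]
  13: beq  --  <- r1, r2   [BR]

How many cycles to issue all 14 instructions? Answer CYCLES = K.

CYCLES = 9

c0: i0 mul.MUL  no-port MUL/MEM
c1: i1+i2 ld.MEM xor.ALU  pair
c2: i3 xor.ALU  RAW r0
c3: i4+i5 or.ALU add.ALU  pair
c4: i6 add.ALU  RAW r3
c5: i7+i8 mulh.MUL or.ALU  pair
c6: i9+i10 add.ALU st.MEM  pair
c7: i11+i12 or.ALU ld.MEM  pair
c8: i13 beq.BR  tail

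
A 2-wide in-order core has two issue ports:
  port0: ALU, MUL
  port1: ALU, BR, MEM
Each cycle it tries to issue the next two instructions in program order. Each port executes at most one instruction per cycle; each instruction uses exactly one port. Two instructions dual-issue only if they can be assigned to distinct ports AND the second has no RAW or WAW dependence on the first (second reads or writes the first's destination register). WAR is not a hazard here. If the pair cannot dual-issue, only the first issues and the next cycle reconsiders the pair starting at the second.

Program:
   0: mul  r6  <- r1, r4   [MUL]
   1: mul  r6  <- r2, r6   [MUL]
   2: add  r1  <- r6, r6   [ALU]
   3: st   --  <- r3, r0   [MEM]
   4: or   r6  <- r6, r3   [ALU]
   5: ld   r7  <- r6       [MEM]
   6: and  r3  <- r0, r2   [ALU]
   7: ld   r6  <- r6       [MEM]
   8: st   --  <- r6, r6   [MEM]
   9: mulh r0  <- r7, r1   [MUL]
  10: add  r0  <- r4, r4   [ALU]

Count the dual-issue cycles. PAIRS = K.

PAIRS = 3

  cy0 -> i0 (mul) no-port MUL/MUL
  cy1 -> i1 (mul) RAW r6
  cy2 -> i2,i3 (add+st) 2-wide
  cy3 -> i4 (or) RAW r6
  cy4 -> i5,i6 (ld+and) 2-wide
  cy5 -> i7 (ld) no-port MEM/MEM
  cy6 -> i8,i9 (st+mulh) 2-wide
  cy7 -> i10 (add) tail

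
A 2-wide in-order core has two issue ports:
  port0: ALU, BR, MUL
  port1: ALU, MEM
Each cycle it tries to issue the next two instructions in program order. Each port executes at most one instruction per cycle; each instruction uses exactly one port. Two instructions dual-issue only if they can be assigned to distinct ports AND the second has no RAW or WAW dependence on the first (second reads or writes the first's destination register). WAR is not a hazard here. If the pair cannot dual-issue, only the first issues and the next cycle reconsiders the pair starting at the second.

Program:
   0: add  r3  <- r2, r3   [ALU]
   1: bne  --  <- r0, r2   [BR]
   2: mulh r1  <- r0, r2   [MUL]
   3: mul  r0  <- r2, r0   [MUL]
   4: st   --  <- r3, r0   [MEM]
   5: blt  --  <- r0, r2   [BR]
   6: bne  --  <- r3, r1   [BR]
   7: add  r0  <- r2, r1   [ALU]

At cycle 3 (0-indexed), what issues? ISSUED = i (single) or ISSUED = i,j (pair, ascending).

c0: i0+i1 add/bne  pair
c1: i2 mulh  no-port MUL/MUL
c2: i3 mul  RAW r0
c3: i4+i5 st/blt  pair
c4: i6+i7 bne/add  pair

ISSUED = 4,5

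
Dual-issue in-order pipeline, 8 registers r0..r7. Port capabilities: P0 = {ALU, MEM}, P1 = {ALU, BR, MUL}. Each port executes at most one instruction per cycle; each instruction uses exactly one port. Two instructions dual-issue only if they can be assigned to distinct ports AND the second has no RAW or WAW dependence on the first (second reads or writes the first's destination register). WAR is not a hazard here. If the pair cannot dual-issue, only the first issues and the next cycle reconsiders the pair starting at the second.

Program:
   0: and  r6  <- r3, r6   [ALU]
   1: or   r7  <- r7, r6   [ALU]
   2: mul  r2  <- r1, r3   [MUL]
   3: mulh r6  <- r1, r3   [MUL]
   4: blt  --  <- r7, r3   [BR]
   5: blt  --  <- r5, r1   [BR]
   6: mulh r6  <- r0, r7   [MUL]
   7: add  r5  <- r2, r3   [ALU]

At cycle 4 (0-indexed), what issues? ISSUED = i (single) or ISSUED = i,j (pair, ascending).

ISSUED = 5

t=0 i0:and ; RAW r6
t=1 i1+i2:or+mul ; 2-wide
t=2 i3:mulh ; no-port MUL/BR
t=3 i4:blt ; no-port BR/BR
t=4 i5:blt ; no-port BR/MUL
t=5 i6+i7:mulh+add ; 2-wide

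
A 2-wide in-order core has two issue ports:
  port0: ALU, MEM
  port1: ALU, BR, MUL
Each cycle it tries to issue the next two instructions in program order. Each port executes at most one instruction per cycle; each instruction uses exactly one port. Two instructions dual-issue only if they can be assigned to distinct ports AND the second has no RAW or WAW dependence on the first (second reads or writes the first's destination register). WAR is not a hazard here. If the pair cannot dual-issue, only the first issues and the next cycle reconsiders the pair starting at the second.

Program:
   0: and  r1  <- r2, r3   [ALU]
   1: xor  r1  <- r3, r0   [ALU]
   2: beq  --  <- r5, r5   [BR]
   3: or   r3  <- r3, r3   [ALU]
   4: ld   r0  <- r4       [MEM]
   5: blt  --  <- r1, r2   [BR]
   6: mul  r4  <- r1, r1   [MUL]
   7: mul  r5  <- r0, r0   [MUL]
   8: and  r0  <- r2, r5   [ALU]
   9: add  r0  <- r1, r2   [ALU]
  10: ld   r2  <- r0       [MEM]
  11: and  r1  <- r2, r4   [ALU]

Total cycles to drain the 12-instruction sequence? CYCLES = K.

CYCLES = 10

t=0 i0:and.ALU ; WAW r1
t=1 i1+i2:xor.ALU beq.BR ; dual
t=2 i3+i4:or.ALU ld.MEM ; dual
t=3 i5:blt.BR ; no-port BR/MUL
t=4 i6:mul.MUL ; no-port MUL/MUL
t=5 i7:mul.MUL ; RAW r5
t=6 i8:and.ALU ; WAW r0
t=7 i9:add.ALU ; RAW r0
t=8 i10:ld.MEM ; RAW r2
t=9 i11:and.ALU ; tail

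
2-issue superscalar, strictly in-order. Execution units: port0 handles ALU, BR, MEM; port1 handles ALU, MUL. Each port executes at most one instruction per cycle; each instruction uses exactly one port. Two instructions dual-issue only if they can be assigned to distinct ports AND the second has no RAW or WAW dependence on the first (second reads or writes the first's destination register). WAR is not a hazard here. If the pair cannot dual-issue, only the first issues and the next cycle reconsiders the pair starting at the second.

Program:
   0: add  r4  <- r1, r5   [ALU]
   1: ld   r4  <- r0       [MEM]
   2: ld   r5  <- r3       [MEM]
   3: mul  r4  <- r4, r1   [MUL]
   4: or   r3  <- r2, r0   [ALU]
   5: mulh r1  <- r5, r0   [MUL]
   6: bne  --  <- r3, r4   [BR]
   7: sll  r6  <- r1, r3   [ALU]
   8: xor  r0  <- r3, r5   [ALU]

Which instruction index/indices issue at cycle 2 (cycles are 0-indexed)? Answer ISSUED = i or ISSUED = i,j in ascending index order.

ISSUED = 2,3

t=0 i0:add.ALU ; WAW r4
t=1 i1:ld.MEM ; no-port MEM/MEM
t=2 i2&i3:ld.MEM+mul.MUL ; 2-wide
t=3 i4&i5:or.ALU+mulh.MUL ; 2-wide
t=4 i6&i7:bne.BR+sll.ALU ; 2-wide
t=5 i8:xor.ALU ; tail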